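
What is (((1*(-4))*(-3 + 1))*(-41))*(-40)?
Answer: 13120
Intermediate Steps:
(((1*(-4))*(-3 + 1))*(-41))*(-40) = (-4*(-2)*(-41))*(-40) = (8*(-41))*(-40) = -328*(-40) = 13120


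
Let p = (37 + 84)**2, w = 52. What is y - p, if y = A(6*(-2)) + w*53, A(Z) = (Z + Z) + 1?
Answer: -11908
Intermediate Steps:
A(Z) = 1 + 2*Z (A(Z) = 2*Z + 1 = 1 + 2*Z)
p = 14641 (p = 121**2 = 14641)
y = 2733 (y = (1 + 2*(6*(-2))) + 52*53 = (1 + 2*(-12)) + 2756 = (1 - 24) + 2756 = -23 + 2756 = 2733)
y - p = 2733 - 1*14641 = 2733 - 14641 = -11908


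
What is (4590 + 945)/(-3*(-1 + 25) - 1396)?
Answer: -5535/1468 ≈ -3.7704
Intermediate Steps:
(4590 + 945)/(-3*(-1 + 25) - 1396) = 5535/(-3*24 - 1396) = 5535/(-72 - 1396) = 5535/(-1468) = 5535*(-1/1468) = -5535/1468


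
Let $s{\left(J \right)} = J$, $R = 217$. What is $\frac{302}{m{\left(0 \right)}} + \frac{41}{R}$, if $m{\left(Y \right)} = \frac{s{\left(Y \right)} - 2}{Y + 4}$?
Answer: $- \frac{131027}{217} \approx -603.81$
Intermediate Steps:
$m{\left(Y \right)} = \frac{-2 + Y}{4 + Y}$ ($m{\left(Y \right)} = \frac{Y - 2}{Y + 4} = \frac{-2 + Y}{4 + Y}$)
$\frac{302}{m{\left(0 \right)}} + \frac{41}{R} = \frac{302}{\frac{1}{4 + 0} \left(-2 + 0\right)} + \frac{41}{217} = \frac{302}{\frac{1}{4} \left(-2\right)} + 41 \cdot \frac{1}{217} = \frac{302}{\frac{1}{4} \left(-2\right)} + \frac{41}{217} = \frac{302}{- \frac{1}{2}} + \frac{41}{217} = 302 \left(-2\right) + \frac{41}{217} = -604 + \frac{41}{217} = - \frac{131027}{217}$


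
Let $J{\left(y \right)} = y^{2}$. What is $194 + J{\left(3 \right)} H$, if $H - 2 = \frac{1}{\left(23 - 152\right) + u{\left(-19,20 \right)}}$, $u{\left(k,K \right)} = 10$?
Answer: $\frac{25219}{119} \approx 211.92$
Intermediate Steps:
$H = \frac{237}{119}$ ($H = 2 + \frac{1}{\left(23 - 152\right) + 10} = 2 + \frac{1}{-129 + 10} = 2 + \frac{1}{-119} = 2 - \frac{1}{119} = \frac{237}{119} \approx 1.9916$)
$194 + J{\left(3 \right)} H = 194 + 3^{2} \cdot \frac{237}{119} = 194 + 9 \cdot \frac{237}{119} = 194 + \frac{2133}{119} = \frac{25219}{119}$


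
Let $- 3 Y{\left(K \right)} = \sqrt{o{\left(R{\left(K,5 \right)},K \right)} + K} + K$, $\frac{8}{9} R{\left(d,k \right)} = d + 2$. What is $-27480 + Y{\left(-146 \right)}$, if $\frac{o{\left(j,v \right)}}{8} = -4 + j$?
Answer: $- \frac{82294}{3} - \frac{i \sqrt{1474}}{3} \approx -27431.0 - 12.798 i$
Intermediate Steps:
$R{\left(d,k \right)} = \frac{9}{4} + \frac{9 d}{8}$ ($R{\left(d,k \right)} = \frac{9 \left(d + 2\right)}{8} = \frac{9 \left(2 + d\right)}{8} = \frac{9}{4} + \frac{9 d}{8}$)
$o{\left(j,v \right)} = -32 + 8 j$ ($o{\left(j,v \right)} = 8 \left(-4 + j\right) = -32 + 8 j$)
$Y{\left(K \right)} = - \frac{K}{3} - \frac{\sqrt{-14 + 10 K}}{3}$ ($Y{\left(K \right)} = - \frac{\sqrt{\left(-32 + 8 \left(\frac{9}{4} + \frac{9 K}{8}\right)\right) + K} + K}{3} = - \frac{\sqrt{\left(-32 + \left(18 + 9 K\right)\right) + K} + K}{3} = - \frac{\sqrt{\left(-14 + 9 K\right) + K} + K}{3} = - \frac{\sqrt{-14 + 10 K} + K}{3} = - \frac{K + \sqrt{-14 + 10 K}}{3} = - \frac{K}{3} - \frac{\sqrt{-14 + 10 K}}{3}$)
$-27480 + Y{\left(-146 \right)} = -27480 - \left(- \frac{146}{3} + \frac{\sqrt{-14 + 10 \left(-146\right)}}{3}\right) = -27480 + \left(\frac{146}{3} - \frac{\sqrt{-14 - 1460}}{3}\right) = -27480 + \left(\frac{146}{3} - \frac{\sqrt{-1474}}{3}\right) = -27480 + \left(\frac{146}{3} - \frac{i \sqrt{1474}}{3}\right) = - \frac{82294}{3} - \frac{i \sqrt{1474}}{3}$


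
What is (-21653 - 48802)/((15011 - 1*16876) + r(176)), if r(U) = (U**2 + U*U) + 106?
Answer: -10065/8599 ≈ -1.1705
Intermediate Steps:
r(U) = 106 + 2*U**2 (r(U) = (U**2 + U**2) + 106 = 2*U**2 + 106 = 106 + 2*U**2)
(-21653 - 48802)/((15011 - 1*16876) + r(176)) = (-21653 - 48802)/((15011 - 1*16876) + (106 + 2*176**2)) = -70455/((15011 - 16876) + (106 + 2*30976)) = -70455/(-1865 + (106 + 61952)) = -70455/(-1865 + 62058) = -70455/60193 = -70455*1/60193 = -10065/8599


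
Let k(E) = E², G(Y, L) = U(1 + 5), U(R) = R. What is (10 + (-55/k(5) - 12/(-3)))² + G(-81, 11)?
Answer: 3631/25 ≈ 145.24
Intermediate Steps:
G(Y, L) = 6 (G(Y, L) = 1 + 5 = 6)
(10 + (-55/k(5) - 12/(-3)))² + G(-81, 11) = (10 + (-55/(5²) - 12/(-3)))² + 6 = (10 + (-55/25 - 12*(-⅓)))² + 6 = (10 + (-55*1/25 + 4))² + 6 = (10 + (-11/5 + 4))² + 6 = (10 + 9/5)² + 6 = (59/5)² + 6 = 3481/25 + 6 = 3631/25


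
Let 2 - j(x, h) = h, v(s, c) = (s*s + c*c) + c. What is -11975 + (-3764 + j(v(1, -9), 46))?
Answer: -15783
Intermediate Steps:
v(s, c) = c + c² + s² (v(s, c) = (s² + c²) + c = (c² + s²) + c = c + c² + s²)
j(x, h) = 2 - h
-11975 + (-3764 + j(v(1, -9), 46)) = -11975 + (-3764 + (2 - 1*46)) = -11975 + (-3764 + (2 - 46)) = -11975 + (-3764 - 44) = -11975 - 3808 = -15783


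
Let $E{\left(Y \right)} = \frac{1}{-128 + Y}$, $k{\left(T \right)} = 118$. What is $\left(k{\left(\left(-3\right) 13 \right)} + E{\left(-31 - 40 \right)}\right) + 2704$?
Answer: $\frac{561577}{199} \approx 2822.0$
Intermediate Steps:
$\left(k{\left(\left(-3\right) 13 \right)} + E{\left(-31 - 40 \right)}\right) + 2704 = \left(118 + \frac{1}{-128 - 71}\right) + 2704 = \left(118 + \frac{1}{-199}\right) + 2704 = \left(118 - \frac{1}{199}\right) + 2704 = \frac{23481}{199} + 2704 = \frac{561577}{199}$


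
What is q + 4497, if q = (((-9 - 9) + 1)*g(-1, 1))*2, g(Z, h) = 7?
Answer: 4259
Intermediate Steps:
q = -238 (q = (((-9 - 9) + 1)*7)*2 = ((-18 + 1)*7)*2 = -17*7*2 = -119*2 = -238)
q + 4497 = -238 + 4497 = 4259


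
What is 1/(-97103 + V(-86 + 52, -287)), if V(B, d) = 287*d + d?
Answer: -1/179759 ≈ -5.5630e-6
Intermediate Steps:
V(B, d) = 288*d
1/(-97103 + V(-86 + 52, -287)) = 1/(-97103 + 288*(-287)) = 1/(-97103 - 82656) = 1/(-179759) = -1/179759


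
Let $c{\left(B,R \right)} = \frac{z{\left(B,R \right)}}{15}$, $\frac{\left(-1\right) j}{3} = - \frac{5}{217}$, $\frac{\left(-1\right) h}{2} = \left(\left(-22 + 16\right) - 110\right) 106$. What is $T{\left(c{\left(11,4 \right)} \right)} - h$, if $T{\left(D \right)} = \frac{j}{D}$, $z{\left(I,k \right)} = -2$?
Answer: $- \frac{10673153}{434} \approx -24593.0$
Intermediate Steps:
$h = 24592$ ($h = - 2 \left(\left(-22 + 16\right) - 110\right) 106 = - 2 \left(-6 - 110\right) 106 = - 2 \left(\left(-116\right) 106\right) = \left(-2\right) \left(-12296\right) = 24592$)
$j = \frac{15}{217}$ ($j = - 3 \left(- \frac{5}{217}\right) = - 3 \left(\left(-5\right) \frac{1}{217}\right) = \left(-3\right) \left(- \frac{5}{217}\right) = \frac{15}{217} \approx 0.069124$)
$c{\left(B,R \right)} = - \frac{2}{15}$
$T{\left(D \right)} = \frac{15}{217 D}$
$T{\left(c{\left(11,4 \right)} \right)} - h = \frac{15}{217 \left(- \frac{2}{15}\right)} - 24592 = \frac{15}{217} \left(- \frac{15}{2}\right) - 24592 = - \frac{225}{434} - 24592 = - \frac{10673153}{434}$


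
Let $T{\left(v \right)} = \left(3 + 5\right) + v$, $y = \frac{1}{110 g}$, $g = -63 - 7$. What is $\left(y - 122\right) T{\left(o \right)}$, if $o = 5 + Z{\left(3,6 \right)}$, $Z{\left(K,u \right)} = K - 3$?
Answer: $- \frac{12212213}{7700} \approx -1586.0$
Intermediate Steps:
$g = -70$
$Z{\left(K,u \right)} = -3 + K$ ($Z{\left(K,u \right)} = K - 3 = -3 + K$)
$y = - \frac{1}{7700}$ ($y = \frac{1}{110 \left(-70\right)} = \frac{1}{110} \left(- \frac{1}{70}\right) = - \frac{1}{7700} \approx -0.00012987$)
$o = 5$ ($o = 5 + \left(-3 + 3\right) = 5 + 0 = 5$)
$T{\left(v \right)} = 8 + v$
$\left(y - 122\right) T{\left(o \right)} = \left(- \frac{1}{7700} - 122\right) \left(8 + 5\right) = \left(- \frac{939401}{7700}\right) 13 = - \frac{12212213}{7700}$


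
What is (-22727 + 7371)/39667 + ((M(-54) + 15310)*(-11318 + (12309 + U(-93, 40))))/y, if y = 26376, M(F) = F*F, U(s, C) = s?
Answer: 162205674115/261564198 ≈ 620.14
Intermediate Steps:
M(F) = F**2
(-22727 + 7371)/39667 + ((M(-54) + 15310)*(-11318 + (12309 + U(-93, 40))))/y = (-22727 + 7371)/39667 + (((-54)**2 + 15310)*(-11318 + (12309 - 93)))/26376 = -15356*1/39667 + ((2916 + 15310)*(-11318 + 12216))*(1/26376) = -15356/39667 + (18226*898)*(1/26376) = -15356/39667 + 16366948*(1/26376) = -15356/39667 + 4091737/6594 = 162205674115/261564198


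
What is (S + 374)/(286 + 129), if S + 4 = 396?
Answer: 766/415 ≈ 1.8458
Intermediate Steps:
S = 392 (S = -4 + 396 = 392)
(S + 374)/(286 + 129) = (392 + 374)/(286 + 129) = 766/415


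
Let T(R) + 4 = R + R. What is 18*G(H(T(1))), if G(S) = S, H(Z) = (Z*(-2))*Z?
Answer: -144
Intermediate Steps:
T(R) = -4 + 2*R (T(R) = -4 + (R + R) = -4 + 2*R)
H(Z) = -2*Z² (H(Z) = (-2*Z)*Z = -2*Z²)
18*G(H(T(1))) = 18*(-2*(-4 + 2*1)²) = 18*(-2*(-4 + 2)²) = 18*(-2*(-2)²) = 18*(-2*4) = 18*(-8) = -144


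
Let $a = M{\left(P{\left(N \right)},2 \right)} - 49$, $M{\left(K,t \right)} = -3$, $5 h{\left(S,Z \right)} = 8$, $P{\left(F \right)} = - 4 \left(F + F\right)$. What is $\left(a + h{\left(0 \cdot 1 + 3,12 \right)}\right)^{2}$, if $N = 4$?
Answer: $\frac{63504}{25} \approx 2540.2$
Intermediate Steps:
$P{\left(F \right)} = - 8 F$ ($P{\left(F \right)} = - 4 \cdot 2 F = - 8 F$)
$h{\left(S,Z \right)} = \frac{8}{5}$ ($h{\left(S,Z \right)} = \frac{1}{5} \cdot 8 = \frac{8}{5}$)
$a = -52$ ($a = -3 - 49 = -52$)
$\left(a + h{\left(0 \cdot 1 + 3,12 \right)}\right)^{2} = \left(-52 + \frac{8}{5}\right)^{2} = \left(- \frac{252}{5}\right)^{2} = \frac{63504}{25}$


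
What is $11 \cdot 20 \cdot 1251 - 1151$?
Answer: $274069$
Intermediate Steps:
$11 \cdot 20 \cdot 1251 - 1151 = 220 \cdot 1251 - 1151 = 275220 - 1151 = 274069$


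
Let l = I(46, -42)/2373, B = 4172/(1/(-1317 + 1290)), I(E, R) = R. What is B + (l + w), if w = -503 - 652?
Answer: -12859289/113 ≈ -1.1380e+5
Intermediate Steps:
B = -112644 (B = 4172/(1/(-27)) = 4172/(-1/27) = 4172*(-27) = -112644)
l = -2/113 (l = -42/2373 = -42*1/2373 = -2/113 ≈ -0.017699)
w = -1155
B + (l + w) = -112644 + (-2/113 - 1155) = -112644 - 130517/113 = -12859289/113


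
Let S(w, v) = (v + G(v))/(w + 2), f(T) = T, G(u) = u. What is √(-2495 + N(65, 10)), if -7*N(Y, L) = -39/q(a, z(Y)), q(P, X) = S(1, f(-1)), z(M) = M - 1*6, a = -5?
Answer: I*√490658/14 ≈ 50.034*I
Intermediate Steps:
S(w, v) = 2*v/(2 + w) (S(w, v) = (v + v)/(w + 2) = (2*v)/(2 + w) = 2*v/(2 + w))
z(M) = -6 + M (z(M) = M - 6 = -6 + M)
q(P, X) = -⅔ (q(P, X) = 2*(-1)/(2 + 1) = 2*(-1)/3 = 2*(-1)*(⅓) = -⅔)
N(Y, L) = -117/14 (N(Y, L) = -(-39)/(7*(-⅔)) = -(-39)*(-3)/(7*2) = -⅐*117/2 = -117/14)
√(-2495 + N(65, 10)) = √(-2495 - 117/14) = √(-35047/14) = I*√490658/14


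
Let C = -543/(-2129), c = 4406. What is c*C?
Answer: 2392458/2129 ≈ 1123.7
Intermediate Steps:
C = 543/2129 (C = -543*(-1/2129) = 543/2129 ≈ 0.25505)
c*C = 4406*(543/2129) = 2392458/2129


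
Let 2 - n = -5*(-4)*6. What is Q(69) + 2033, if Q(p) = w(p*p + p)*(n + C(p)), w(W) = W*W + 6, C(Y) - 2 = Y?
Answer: -1096456549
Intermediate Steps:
C(Y) = 2 + Y
w(W) = 6 + W**2 (w(W) = W**2 + 6 = 6 + W**2)
n = -118 (n = 2 - (-5*(-4))*6 = 2 - 20*6 = 2 - 1*120 = 2 - 120 = -118)
Q(p) = (-116 + p)*(6 + (p + p**2)**2) (Q(p) = (6 + (p*p + p)**2)*(-118 + (2 + p)) = (6 + (p**2 + p)**2)*(-116 + p) = (6 + (p + p**2)**2)*(-116 + p) = (-116 + p)*(6 + (p + p**2)**2))
Q(69) + 2033 = (-116 + 69)*(6 + 69**2*(1 + 69)**2) + 2033 = -47*(6 + 4761*70**2) + 2033 = -47*(6 + 4761*4900) + 2033 = -47*(6 + 23328900) + 2033 = -47*23328906 + 2033 = -1096458582 + 2033 = -1096456549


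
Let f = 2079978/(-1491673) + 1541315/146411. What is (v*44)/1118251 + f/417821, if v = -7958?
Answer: -31949487286101613735289/102041514351023732680813 ≈ -0.31310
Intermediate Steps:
f = 1994606311037/218397335603 (f = 2079978*(-1/1491673) + 1541315*(1/146411) = -2079978/1491673 + 1541315/146411 = 1994606311037/218397335603 ≈ 9.1329)
(v*44)/1118251 + f/417821 = -7958*44/1118251 + (1994606311037/218397335603)/417821 = -350152*1/1118251 + (1994606311037/218397335603)*(1/417821) = -350152/1118251 + 1994606311037/91250993158981063 = -31949487286101613735289/102041514351023732680813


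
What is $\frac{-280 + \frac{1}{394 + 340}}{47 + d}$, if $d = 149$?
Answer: $- \frac{205519}{143864} \approx -1.4286$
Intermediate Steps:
$\frac{-280 + \frac{1}{394 + 340}}{47 + d} = \frac{-280 + \frac{1}{394 + 340}}{47 + 149} = \frac{-280 + \frac{1}{734}}{196} = \left(-280 + \frac{1}{734}\right) \frac{1}{196} = \left(- \frac{205519}{734}\right) \frac{1}{196} = - \frac{205519}{143864}$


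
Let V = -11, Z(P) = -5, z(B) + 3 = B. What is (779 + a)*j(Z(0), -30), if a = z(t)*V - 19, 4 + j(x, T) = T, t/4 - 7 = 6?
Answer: -7514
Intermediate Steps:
t = 52 (t = 28 + 4*6 = 28 + 24 = 52)
z(B) = -3 + B
j(x, T) = -4 + T
a = -558 (a = (-3 + 52)*(-11) - 19 = 49*(-11) - 19 = -539 - 19 = -558)
(779 + a)*j(Z(0), -30) = (779 - 558)*(-4 - 30) = 221*(-34) = -7514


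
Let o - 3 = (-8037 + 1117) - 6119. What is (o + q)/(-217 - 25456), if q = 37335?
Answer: -24299/25673 ≈ -0.94648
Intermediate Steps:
o = -13036 (o = 3 + ((-8037 + 1117) - 6119) = 3 + (-6920 - 6119) = 3 - 13039 = -13036)
(o + q)/(-217 - 25456) = (-13036 + 37335)/(-217 - 25456) = 24299/(-25673) = 24299*(-1/25673) = -24299/25673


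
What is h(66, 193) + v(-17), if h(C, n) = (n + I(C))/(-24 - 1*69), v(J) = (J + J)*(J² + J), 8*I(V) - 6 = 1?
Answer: -2294021/248 ≈ -9250.1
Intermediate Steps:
I(V) = 7/8 (I(V) = ¾ + (⅛)*1 = ¾ + ⅛ = 7/8)
v(J) = 2*J*(J + J²) (v(J) = (2*J)*(J + J²) = 2*J*(J + J²))
h(C, n) = -7/744 - n/93 (h(C, n) = (n + 7/8)/(-24 - 1*69) = (7/8 + n)/(-24 - 69) = (7/8 + n)/(-93) = (7/8 + n)*(-1/93) = -7/744 - n/93)
h(66, 193) + v(-17) = (-7/744 - 1/93*193) + 2*(-17)²*(1 - 17) = (-7/744 - 193/93) + 2*289*(-16) = -517/248 - 9248 = -2294021/248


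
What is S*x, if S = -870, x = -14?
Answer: 12180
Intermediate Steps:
S*x = -870*(-14) = 12180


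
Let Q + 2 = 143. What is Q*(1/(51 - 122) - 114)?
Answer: -1141395/71 ≈ -16076.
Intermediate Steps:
Q = 141 (Q = -2 + 143 = 141)
Q*(1/(51 - 122) - 114) = 141*(1/(51 - 122) - 114) = 141*(1/(-71) - 114) = 141*(-1/71 - 114) = 141*(-8095/71) = -1141395/71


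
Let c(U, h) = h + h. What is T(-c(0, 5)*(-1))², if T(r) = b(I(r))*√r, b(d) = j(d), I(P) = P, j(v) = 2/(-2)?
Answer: 10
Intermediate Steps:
j(v) = -1 (j(v) = 2*(-½) = -1)
c(U, h) = 2*h
b(d) = -1
T(r) = -√r
T(-c(0, 5)*(-1))² = (-√(-2*5*(-1)))² = (-√(-1*10*(-1)))² = (-√(-10*(-1)))² = (-√10)² = 10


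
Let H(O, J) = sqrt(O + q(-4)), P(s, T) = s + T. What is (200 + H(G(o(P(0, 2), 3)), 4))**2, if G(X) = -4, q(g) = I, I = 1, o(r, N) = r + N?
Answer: (200 + I*sqrt(3))**2 ≈ 39997.0 + 692.8*I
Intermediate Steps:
P(s, T) = T + s
o(r, N) = N + r
q(g) = 1
H(O, J) = sqrt(1 + O) (H(O, J) = sqrt(O + 1) = sqrt(1 + O))
(200 + H(G(o(P(0, 2), 3)), 4))**2 = (200 + sqrt(1 - 4))**2 = (200 + sqrt(-3))**2 = (200 + I*sqrt(3))**2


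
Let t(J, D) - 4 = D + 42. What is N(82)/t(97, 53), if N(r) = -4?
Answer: -4/99 ≈ -0.040404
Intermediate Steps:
t(J, D) = 46 + D (t(J, D) = 4 + (D + 42) = 4 + (42 + D) = 46 + D)
N(82)/t(97, 53) = -4/(46 + 53) = -4/99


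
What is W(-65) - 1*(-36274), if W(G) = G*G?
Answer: 40499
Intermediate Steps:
W(G) = G²
W(-65) - 1*(-36274) = (-65)² - 1*(-36274) = 4225 + 36274 = 40499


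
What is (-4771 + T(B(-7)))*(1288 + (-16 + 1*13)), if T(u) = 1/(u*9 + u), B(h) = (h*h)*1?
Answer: -600811773/98 ≈ -6.1307e+6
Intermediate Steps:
B(h) = h² (B(h) = h²*1 = h²)
T(u) = 1/(10*u) (T(u) = 1/(9*u + u) = 1/(10*u))
(-4771 + T(B(-7)))*(1288 + (-16 + 1*13)) = (-4771 + 1/(10*((-7)²)))*(1288 + (-16 + 1*13)) = (-4771 + (⅒)/49)*(1288 + (-16 + 13)) = (-4771 + (⅒)*(1/49))*(1288 - 3) = (-4771 + 1/490)*1285 = -2337789/490*1285 = -600811773/98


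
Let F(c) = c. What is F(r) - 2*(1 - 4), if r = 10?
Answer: 16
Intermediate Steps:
F(r) - 2*(1 - 4) = 10 - 2*(1 - 4) = 10 - 2*(-3) = 10 + 6 = 16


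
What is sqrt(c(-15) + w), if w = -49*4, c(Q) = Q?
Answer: I*sqrt(211) ≈ 14.526*I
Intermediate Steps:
w = -196
sqrt(c(-15) + w) = sqrt(-15 - 196) = sqrt(-211) = I*sqrt(211)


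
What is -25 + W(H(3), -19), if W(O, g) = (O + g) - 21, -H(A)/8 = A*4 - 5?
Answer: -121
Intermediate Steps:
H(A) = 40 - 32*A (H(A) = -8*(A*4 - 5) = -8*(4*A - 5) = -8*(-5 + 4*A) = 40 - 32*A)
W(O, g) = -21 + O + g
-25 + W(H(3), -19) = -25 + (-21 + (40 - 32*3) - 19) = -25 + (-21 + (40 - 96) - 19) = -25 + (-21 - 56 - 19) = -25 - 96 = -121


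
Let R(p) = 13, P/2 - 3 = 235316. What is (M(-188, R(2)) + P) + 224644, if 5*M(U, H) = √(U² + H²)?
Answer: 695282 + √35513/5 ≈ 6.9532e+5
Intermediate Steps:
P = 470638 (P = 6 + 2*235316 = 6 + 470632 = 470638)
M(U, H) = √(H² + U²)/5 (M(U, H) = √(U² + H²)/5 = √(H² + U²)/5)
(M(-188, R(2)) + P) + 224644 = (√(13² + (-188)²)/5 + 470638) + 224644 = (√(169 + 35344)/5 + 470638) + 224644 = (√35513/5 + 470638) + 224644 = (470638 + √35513/5) + 224644 = 695282 + √35513/5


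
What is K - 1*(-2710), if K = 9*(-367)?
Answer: -593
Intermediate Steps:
K = -3303
K - 1*(-2710) = -3303 - 1*(-2710) = -3303 + 2710 = -593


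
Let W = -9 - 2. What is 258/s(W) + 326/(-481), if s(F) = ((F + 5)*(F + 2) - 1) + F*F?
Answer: 11229/13949 ≈ 0.80500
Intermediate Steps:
W = -11
s(F) = -1 + F**2 + (2 + F)*(5 + F) (s(F) = ((5 + F)*(2 + F) - 1) + F**2 = ((2 + F)*(5 + F) - 1) + F**2 = (-1 + (2 + F)*(5 + F)) + F**2 = -1 + F**2 + (2 + F)*(5 + F))
258/s(W) + 326/(-481) = 258/(9 + 2*(-11)**2 + 7*(-11)) + 326/(-481) = 258/(9 + 2*121 - 77) + 326*(-1/481) = 258/(9 + 242 - 77) - 326/481 = 258/174 - 326/481 = 258*(1/174) - 326/481 = 43/29 - 326/481 = 11229/13949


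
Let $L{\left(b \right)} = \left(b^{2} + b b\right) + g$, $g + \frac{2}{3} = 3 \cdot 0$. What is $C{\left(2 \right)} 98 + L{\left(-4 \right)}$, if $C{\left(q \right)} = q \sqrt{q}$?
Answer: $\frac{94}{3} + 196 \sqrt{2} \approx 308.52$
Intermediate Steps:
$g = - \frac{2}{3}$ ($g = - \frac{2}{3} + 3 \cdot 0 = - \frac{2}{3} + 0 = - \frac{2}{3} \approx -0.66667$)
$L{\left(b \right)} = - \frac{2}{3} + 2 b^{2}$ ($L{\left(b \right)} = \left(b^{2} + b b\right) - \frac{2}{3} = \left(b^{2} + b^{2}\right) - \frac{2}{3} = 2 b^{2} - \frac{2}{3} = - \frac{2}{3} + 2 b^{2}$)
$C{\left(q \right)} = q^{\frac{3}{2}}$
$C{\left(2 \right)} 98 + L{\left(-4 \right)} = 2^{\frac{3}{2}} \cdot 98 - \left(\frac{2}{3} - 2 \left(-4\right)^{2}\right) = 2 \sqrt{2} \cdot 98 + \left(- \frac{2}{3} + 2 \cdot 16\right) = 196 \sqrt{2} + \left(- \frac{2}{3} + 32\right) = 196 \sqrt{2} + \frac{94}{3} = \frac{94}{3} + 196 \sqrt{2}$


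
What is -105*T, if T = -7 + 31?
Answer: -2520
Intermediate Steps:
T = 24
-105*T = -105*24 = -2520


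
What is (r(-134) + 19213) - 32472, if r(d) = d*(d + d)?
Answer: 22653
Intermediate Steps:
r(d) = 2*d**2 (r(d) = d*(2*d) = 2*d**2)
(r(-134) + 19213) - 32472 = (2*(-134)**2 + 19213) - 32472 = (2*17956 + 19213) - 32472 = (35912 + 19213) - 32472 = 55125 - 32472 = 22653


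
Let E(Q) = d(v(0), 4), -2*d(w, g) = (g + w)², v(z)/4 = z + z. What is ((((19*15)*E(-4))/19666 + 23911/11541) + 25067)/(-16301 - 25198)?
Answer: -2844891622874/4709416616847 ≈ -0.60409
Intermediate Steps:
v(z) = 8*z (v(z) = 4*(z + z) = 4*(2*z) = 8*z)
d(w, g) = -(g + w)²/2
E(Q) = -8 (E(Q) = -(4 + 8*0)²/2 = -(4 + 0)²/2 = -½*4² = -½*16 = -8)
((((19*15)*E(-4))/19666 + 23911/11541) + 25067)/(-16301 - 25198) = ((((19*15)*(-8))/19666 + 23911/11541) + 25067)/(-16301 - 25198) = (((285*(-8))*(1/19666) + 23911*(1/11541)) + 25067)/(-41499) = ((-2280*1/19666 + 23911/11541) + 25067)*(-1/41499) = ((-1140/9833 + 23911/11541) + 25067)*(-1/41499) = (221960123/113482653 + 25067)*(-1/41499) = (2844891622874/113482653)*(-1/41499) = -2844891622874/4709416616847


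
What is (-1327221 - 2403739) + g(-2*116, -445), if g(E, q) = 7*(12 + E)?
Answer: -3732500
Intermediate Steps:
g(E, q) = 84 + 7*E
(-1327221 - 2403739) + g(-2*116, -445) = (-1327221 - 2403739) + (84 + 7*(-2*116)) = -3730960 + (84 + 7*(-232)) = -3730960 + (84 - 1624) = -3730960 - 1540 = -3732500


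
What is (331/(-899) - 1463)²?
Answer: 1730719162624/808201 ≈ 2.1414e+6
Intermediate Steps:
(331/(-899) - 1463)² = (331*(-1/899) - 1463)² = (-331/899 - 1463)² = (-1315568/899)² = 1730719162624/808201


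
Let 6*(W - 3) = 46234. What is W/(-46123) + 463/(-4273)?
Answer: -162882245/591250737 ≈ -0.27549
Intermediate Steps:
W = 23126/3 (W = 3 + (1/6)*46234 = 3 + 23117/3 = 23126/3 ≈ 7708.7)
W/(-46123) + 463/(-4273) = (23126/3)/(-46123) + 463/(-4273) = (23126/3)*(-1/46123) + 463*(-1/4273) = -23126/138369 - 463/4273 = -162882245/591250737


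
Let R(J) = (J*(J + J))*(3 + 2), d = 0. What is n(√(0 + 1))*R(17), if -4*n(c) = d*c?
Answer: 0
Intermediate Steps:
n(c) = 0 (n(c) = -0*c = -¼*0 = 0)
R(J) = 10*J² (R(J) = (J*(2*J))*5 = (2*J²)*5 = 10*J²)
n(√(0 + 1))*R(17) = 0*(10*17²) = 0*(10*289) = 0*2890 = 0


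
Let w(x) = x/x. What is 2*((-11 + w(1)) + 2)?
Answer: -16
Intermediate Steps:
w(x) = 1
2*((-11 + w(1)) + 2) = 2*((-11 + 1) + 2) = 2*(-10 + 2) = 2*(-8) = -16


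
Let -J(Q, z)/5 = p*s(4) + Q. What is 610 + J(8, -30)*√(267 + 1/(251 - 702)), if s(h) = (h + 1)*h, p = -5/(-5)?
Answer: 610 - 560*√3394226/451 ≈ -1677.6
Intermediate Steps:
p = 1 (p = -5*(-⅕) = 1)
s(h) = h*(1 + h) (s(h) = (1 + h)*h = h*(1 + h))
J(Q, z) = -100 - 5*Q (J(Q, z) = -5*(1*(4*(1 + 4)) + Q) = -5*(1*(4*5) + Q) = -5*(1*20 + Q) = -5*(20 + Q) = -100 - 5*Q)
610 + J(8, -30)*√(267 + 1/(251 - 702)) = 610 + (-100 - 5*8)*√(267 + 1/(251 - 702)) = 610 + (-100 - 40)*√(267 + 1/(-451)) = 610 - 140*√(267 - 1/451) = 610 - 560*√3394226/451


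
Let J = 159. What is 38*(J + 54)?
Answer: 8094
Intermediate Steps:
38*(J + 54) = 38*(159 + 54) = 38*213 = 8094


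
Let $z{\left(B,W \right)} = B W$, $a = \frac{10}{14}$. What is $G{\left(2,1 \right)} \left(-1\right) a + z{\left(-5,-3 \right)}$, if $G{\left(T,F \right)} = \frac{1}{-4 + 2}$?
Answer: $\frac{215}{14} \approx 15.357$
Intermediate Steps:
$G{\left(T,F \right)} = - \frac{1}{2}$ ($G{\left(T,F \right)} = \frac{1}{-2} = - \frac{1}{2}$)
$a = \frac{5}{7}$ ($a = 10 \cdot \frac{1}{14} = \frac{5}{7} \approx 0.71429$)
$G{\left(2,1 \right)} \left(-1\right) a + z{\left(-5,-3 \right)} = \left(- \frac{1}{2}\right) \left(-1\right) \frac{5}{7} - -15 = \frac{1}{2} \cdot \frac{5}{7} + 15 = \frac{5}{14} + 15 = \frac{215}{14}$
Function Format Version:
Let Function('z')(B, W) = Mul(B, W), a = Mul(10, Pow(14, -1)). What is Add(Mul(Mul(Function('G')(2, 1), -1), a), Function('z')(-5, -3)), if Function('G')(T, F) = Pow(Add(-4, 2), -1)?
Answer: Rational(215, 14) ≈ 15.357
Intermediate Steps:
Function('G')(T, F) = Rational(-1, 2) (Function('G')(T, F) = Pow(-2, -1) = Rational(-1, 2))
a = Rational(5, 7) (a = Mul(10, Rational(1, 14)) = Rational(5, 7) ≈ 0.71429)
Add(Mul(Mul(Function('G')(2, 1), -1), a), Function('z')(-5, -3)) = Add(Mul(Mul(Rational(-1, 2), -1), Rational(5, 7)), Mul(-5, -3)) = Add(Mul(Rational(1, 2), Rational(5, 7)), 15) = Add(Rational(5, 14), 15) = Rational(215, 14)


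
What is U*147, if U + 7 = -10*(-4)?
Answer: 4851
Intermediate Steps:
U = 33 (U = -7 - 10*(-4) = -7 + 40 = 33)
U*147 = 33*147 = 4851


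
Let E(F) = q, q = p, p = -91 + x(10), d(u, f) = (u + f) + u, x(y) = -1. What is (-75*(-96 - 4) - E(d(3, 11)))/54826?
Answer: 3796/27413 ≈ 0.13847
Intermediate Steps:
d(u, f) = f + 2*u (d(u, f) = (f + u) + u = f + 2*u)
p = -92 (p = -91 - 1 = -92)
q = -92
E(F) = -92
(-75*(-96 - 4) - E(d(3, 11)))/54826 = (-75*(-96 - 4) - 1*(-92))/54826 = (-75*(-100) + 92)*(1/54826) = (7500 + 92)*(1/54826) = 7592*(1/54826) = 3796/27413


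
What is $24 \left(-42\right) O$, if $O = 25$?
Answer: $-25200$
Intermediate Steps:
$24 \left(-42\right) O = 24 \left(-42\right) 25 = \left(-1008\right) 25 = -25200$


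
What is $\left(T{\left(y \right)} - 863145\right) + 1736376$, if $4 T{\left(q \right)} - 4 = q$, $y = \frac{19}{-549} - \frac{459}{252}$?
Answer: $\frac{53693260685}{61488} \approx 8.7323 \cdot 10^{5}$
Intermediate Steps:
$y = - \frac{28531}{15372}$ ($y = 19 \left(- \frac{1}{549}\right) - \frac{51}{28} = - \frac{19}{549} - \frac{51}{28} = - \frac{28531}{15372} \approx -1.856$)
$T{\left(q \right)} = 1 + \frac{q}{4}$
$\left(T{\left(y \right)} - 863145\right) + 1736376 = \left(\left(1 + \frac{1}{4} \left(- \frac{28531}{15372}\right)\right) - 863145\right) + 1736376 = \left(\left(1 - \frac{28531}{61488}\right) - 863145\right) + 1736376 = \left(\frac{32957}{61488} - 863145\right) + 1736376 = - \frac{53073026803}{61488} + 1736376 = \frac{53693260685}{61488}$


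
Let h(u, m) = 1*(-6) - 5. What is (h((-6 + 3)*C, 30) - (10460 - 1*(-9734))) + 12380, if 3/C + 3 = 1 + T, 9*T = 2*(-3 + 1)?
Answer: -7825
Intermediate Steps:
T = -4/9 (T = (2*(-3 + 1))/9 = (2*(-2))/9 = (⅑)*(-4) = -4/9 ≈ -0.44444)
C = -27/22 (C = 3/(-3 + (1 - 4/9)) = 3/(-3 + 5/9) = 3/(-22/9) = 3*(-9/22) = -27/22 ≈ -1.2273)
h(u, m) = -11 (h(u, m) = -6 - 5 = -11)
(h((-6 + 3)*C, 30) - (10460 - 1*(-9734))) + 12380 = (-11 - (10460 - 1*(-9734))) + 12380 = (-11 - (10460 + 9734)) + 12380 = (-11 - 1*20194) + 12380 = (-11 - 20194) + 12380 = -20205 + 12380 = -7825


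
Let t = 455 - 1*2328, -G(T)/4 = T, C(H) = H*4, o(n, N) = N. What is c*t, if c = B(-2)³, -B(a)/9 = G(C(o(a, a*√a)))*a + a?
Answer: 67102053048 + 714823107840*I*√2 ≈ 6.7102e+10 + 1.0109e+12*I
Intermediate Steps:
C(H) = 4*H
G(T) = -4*T
t = -1873 (t = 455 - 2328 = -1873)
B(a) = -9*a + 144*a^(5/2) (B(a) = -9*((-16*a*√a)*a + a) = -9*((-16*a^(3/2))*a + a) = -9*(-16*a^(5/2) + a) = -9*(a - 16*a^(5/2)) = -9*a + 144*a^(5/2))
c = (18 + 576*I*√2)³ (c = (-9*(-2) + 144*(-2)^(5/2))³ = (18 + 144*(4*I*√2))³ = (18 + 576*I*√2)³ ≈ -3.5826e+7 - 5.3973e+8*I)
c*t = (-35825976 - 381646080*I*√2)*(-1873) = 67102053048 + 714823107840*I*√2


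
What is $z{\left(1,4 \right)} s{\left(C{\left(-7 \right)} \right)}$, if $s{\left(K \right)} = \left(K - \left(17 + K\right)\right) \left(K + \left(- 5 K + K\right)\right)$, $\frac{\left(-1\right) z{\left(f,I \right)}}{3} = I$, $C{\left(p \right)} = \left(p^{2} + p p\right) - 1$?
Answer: $-59364$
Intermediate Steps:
$C{\left(p \right)} = -1 + 2 p^{2}$ ($C{\left(p \right)} = \left(p^{2} + p^{2}\right) - 1 = 2 p^{2} - 1 = -1 + 2 p^{2}$)
$z{\left(f,I \right)} = - 3 I$
$s{\left(K \right)} = 51 K$ ($s{\left(K \right)} = - 17 \left(K - 4 K\right) = - 17 \left(- 3 K\right) = 51 K$)
$z{\left(1,4 \right)} s{\left(C{\left(-7 \right)} \right)} = \left(-3\right) 4 \cdot 51 \left(-1 + 2 \left(-7\right)^{2}\right) = - 12 \cdot 51 \left(-1 + 2 \cdot 49\right) = - 12 \cdot 51 \left(-1 + 98\right) = - 12 \cdot 51 \cdot 97 = \left(-12\right) 4947 = -59364$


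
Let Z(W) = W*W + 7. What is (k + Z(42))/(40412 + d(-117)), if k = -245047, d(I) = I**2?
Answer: -243276/54101 ≈ -4.4967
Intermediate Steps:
Z(W) = 7 + W**2 (Z(W) = W**2 + 7 = 7 + W**2)
(k + Z(42))/(40412 + d(-117)) = (-245047 + (7 + 42**2))/(40412 + (-117)**2) = (-245047 + (7 + 1764))/(40412 + 13689) = (-245047 + 1771)/54101 = -243276*1/54101 = -243276/54101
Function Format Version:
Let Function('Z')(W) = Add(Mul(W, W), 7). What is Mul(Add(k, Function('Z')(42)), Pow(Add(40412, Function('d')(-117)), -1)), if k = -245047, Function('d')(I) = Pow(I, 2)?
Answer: Rational(-243276, 54101) ≈ -4.4967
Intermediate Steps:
Function('Z')(W) = Add(7, Pow(W, 2)) (Function('Z')(W) = Add(Pow(W, 2), 7) = Add(7, Pow(W, 2)))
Mul(Add(k, Function('Z')(42)), Pow(Add(40412, Function('d')(-117)), -1)) = Mul(Add(-245047, Add(7, Pow(42, 2))), Pow(Add(40412, Pow(-117, 2)), -1)) = Mul(Add(-245047, Add(7, 1764)), Pow(Add(40412, 13689), -1)) = Mul(Add(-245047, 1771), Pow(54101, -1)) = Mul(-243276, Rational(1, 54101)) = Rational(-243276, 54101)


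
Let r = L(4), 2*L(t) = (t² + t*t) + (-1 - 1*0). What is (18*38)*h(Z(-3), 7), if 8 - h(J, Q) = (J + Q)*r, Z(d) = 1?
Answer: -79344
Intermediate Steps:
L(t) = -½ + t² (L(t) = ((t² + t*t) + (-1 - 1*0))/2 = ((t² + t²) + (-1 + 0))/2 = (2*t² - 1)/2 = (-1 + 2*t²)/2 = -½ + t²)
r = 31/2 (r = -½ + 4² = -½ + 16 = 31/2 ≈ 15.500)
h(J, Q) = 8 - 31*J/2 - 31*Q/2 (h(J, Q) = 8 - (J + Q)*31/2 = 8 - (31*J/2 + 31*Q/2) = 8 + (-31*J/2 - 31*Q/2) = 8 - 31*J/2 - 31*Q/2)
(18*38)*h(Z(-3), 7) = (18*38)*(8 - 31/2*1 - 31/2*7) = 684*(8 - 31/2 - 217/2) = 684*(-116) = -79344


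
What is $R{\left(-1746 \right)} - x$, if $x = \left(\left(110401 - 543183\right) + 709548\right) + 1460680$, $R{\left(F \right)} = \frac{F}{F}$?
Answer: $-1737445$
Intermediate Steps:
$R{\left(F \right)} = 1$
$x = 1737446$ ($x = \left(-432782 + 709548\right) + 1460680 = 276766 + 1460680 = 1737446$)
$R{\left(-1746 \right)} - x = 1 - 1737446 = -1737445$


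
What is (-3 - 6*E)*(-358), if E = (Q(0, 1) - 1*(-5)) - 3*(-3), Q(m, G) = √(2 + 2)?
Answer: 35442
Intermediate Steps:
Q(m, G) = 2 (Q(m, G) = √4 = 2)
E = 16 (E = (2 - 1*(-5)) - 3*(-3) = (2 + 5) + 9 = 7 + 9 = 16)
(-3 - 6*E)*(-358) = (-3 - 6*16)*(-358) = (-3 - 96)*(-358) = -99*(-358) = 35442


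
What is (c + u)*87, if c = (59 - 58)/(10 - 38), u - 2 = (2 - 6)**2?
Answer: 43761/28 ≈ 1562.9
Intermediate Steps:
u = 18 (u = 2 + (2 - 6)**2 = 2 + (-4)**2 = 2 + 16 = 18)
c = -1/28 (c = 1/(-28) = 1*(-1/28) = -1/28 ≈ -0.035714)
(c + u)*87 = (-1/28 + 18)*87 = (503/28)*87 = 43761/28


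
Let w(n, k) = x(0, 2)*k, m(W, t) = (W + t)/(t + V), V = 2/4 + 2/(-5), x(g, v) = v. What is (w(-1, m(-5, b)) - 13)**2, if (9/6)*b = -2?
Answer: 10201/1369 ≈ 7.4514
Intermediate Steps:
b = -4/3 (b = (2/3)*(-2) = -4/3 ≈ -1.3333)
V = 1/10 (V = 2*(1/4) + 2*(-1/5) = 1/2 - 2/5 = 1/10 ≈ 0.10000)
m(W, t) = (W + t)/(1/10 + t) (m(W, t) = (W + t)/(t + 1/10) = (W + t)/(1/10 + t))
w(n, k) = 2*k
(w(-1, m(-5, b)) - 13)**2 = (2*(10*(-5 - 4/3)/(1 + 10*(-4/3))) - 13)**2 = (2*(10*(-19/3)/(1 - 40/3)) - 13)**2 = (2*(10*(-19/3)/(-37/3)) - 13)**2 = (2*(10*(-3/37)*(-19/3)) - 13)**2 = (2*(190/37) - 13)**2 = (380/37 - 13)**2 = (-101/37)**2 = 10201/1369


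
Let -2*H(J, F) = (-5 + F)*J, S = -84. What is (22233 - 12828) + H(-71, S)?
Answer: 12491/2 ≈ 6245.5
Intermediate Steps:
H(J, F) = -J*(-5 + F)/2 (H(J, F) = -(-5 + F)*J/2 = -J*(-5 + F)/2)
(22233 - 12828) + H(-71, S) = (22233 - 12828) + (½)*(-71)*(5 - 1*(-84)) = 9405 + (½)*(-71)*(5 + 84) = 9405 + (½)*(-71)*89 = 9405 - 6319/2 = 12491/2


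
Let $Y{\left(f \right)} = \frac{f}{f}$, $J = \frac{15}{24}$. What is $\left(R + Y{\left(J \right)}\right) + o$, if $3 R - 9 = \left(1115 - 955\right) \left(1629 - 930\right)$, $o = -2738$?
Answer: $34546$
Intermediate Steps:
$J = \frac{5}{8}$ ($J = 15 \cdot \frac{1}{24} = \frac{5}{8} \approx 0.625$)
$Y{\left(f \right)} = 1$
$R = 37283$ ($R = 3 + \frac{\left(1115 - 955\right) \left(1629 - 930\right)}{3} = 3 + \frac{160 \cdot 699}{3} = 3 + \frac{1}{3} \cdot 111840 = 3 + 37280 = 37283$)
$\left(R + Y{\left(J \right)}\right) + o = \left(37283 + 1\right) - 2738 = 37284 - 2738 = 34546$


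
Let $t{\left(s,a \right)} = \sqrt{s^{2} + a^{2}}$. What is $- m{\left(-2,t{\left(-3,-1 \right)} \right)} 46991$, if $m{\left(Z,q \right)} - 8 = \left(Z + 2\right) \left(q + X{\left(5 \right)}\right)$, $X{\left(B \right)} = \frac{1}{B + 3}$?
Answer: $-375928$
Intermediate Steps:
$X{\left(B \right)} = \frac{1}{3 + B}$
$t{\left(s,a \right)} = \sqrt{a^{2} + s^{2}}$
$m{\left(Z,q \right)} = 8 + \left(2 + Z\right) \left(\frac{1}{8} + q\right)$ ($m{\left(Z,q \right)} = 8 + \left(Z + 2\right) \left(q + \frac{1}{3 + 5}\right) = 8 + \left(2 + Z\right) \left(q + \frac{1}{8}\right) = 8 + \left(2 + Z\right) \left(\frac{1}{8} + q\right)$)
$- m{\left(-2,t{\left(-3,-1 \right)} \right)} 46991 = - \left(\frac{33}{4} + 2 \sqrt{\left(-1\right)^{2} + \left(-3\right)^{2}} + \frac{1}{8} \left(-2\right) - 2 \sqrt{\left(-1\right)^{2} + \left(-3\right)^{2}}\right) 46991 = - \left(\frac{33}{4} + 2 \sqrt{1 + 9} - \frac{1}{4} - 2 \sqrt{1 + 9}\right) 46991 = - \left(\frac{33}{4} + 2 \sqrt{10} - \frac{1}{4} - 2 \sqrt{10}\right) 46991 = - 8 \cdot 46991 = \left(-1\right) 375928 = -375928$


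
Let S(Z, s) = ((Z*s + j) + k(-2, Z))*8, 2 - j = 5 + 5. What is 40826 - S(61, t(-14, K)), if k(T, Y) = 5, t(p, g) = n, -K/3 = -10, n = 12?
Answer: 34994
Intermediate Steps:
K = 30 (K = -3*(-10) = 30)
t(p, g) = 12
j = -8 (j = 2 - (5 + 5) = 2 - 1*10 = 2 - 10 = -8)
S(Z, s) = -24 + 8*Z*s (S(Z, s) = ((Z*s - 8) + 5)*8 = ((-8 + Z*s) + 5)*8 = (-3 + Z*s)*8 = -24 + 8*Z*s)
40826 - S(61, t(-14, K)) = 40826 - (-24 + 8*61*12) = 40826 - (-24 + 5856) = 40826 - 1*5832 = 40826 - 5832 = 34994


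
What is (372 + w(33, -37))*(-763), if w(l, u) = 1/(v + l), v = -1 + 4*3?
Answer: -12489547/44 ≈ -2.8385e+5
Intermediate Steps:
v = 11 (v = -1 + 12 = 11)
w(l, u) = 1/(11 + l)
(372 + w(33, -37))*(-763) = (372 + 1/(11 + 33))*(-763) = (372 + 1/44)*(-763) = (16369/44)*(-763) = -12489547/44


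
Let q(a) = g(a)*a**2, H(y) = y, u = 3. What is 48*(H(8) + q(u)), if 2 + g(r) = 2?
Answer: 384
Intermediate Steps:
g(r) = 0 (g(r) = -2 + 2 = 0)
q(a) = 0 (q(a) = 0*a**2 = 0)
48*(H(8) + q(u)) = 48*(8 + 0) = 48*8 = 384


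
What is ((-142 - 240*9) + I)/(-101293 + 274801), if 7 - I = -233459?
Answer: 57791/43377 ≈ 1.3323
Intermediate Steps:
I = 233466 (I = 7 - 1*(-233459) = 7 + 233459 = 233466)
((-142 - 240*9) + I)/(-101293 + 274801) = ((-142 - 240*9) + 233466)/(-101293 + 274801) = ((-142 - 30*72) + 233466)/173508 = ((-142 - 2160) + 233466)*(1/173508) = (-2302 + 233466)*(1/173508) = 231164*(1/173508) = 57791/43377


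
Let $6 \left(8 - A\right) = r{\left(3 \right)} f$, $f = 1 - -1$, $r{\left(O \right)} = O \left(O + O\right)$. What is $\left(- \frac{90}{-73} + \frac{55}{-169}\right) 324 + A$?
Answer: $\frac{3651854}{12337} \approx 296.01$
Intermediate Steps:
$r{\left(O \right)} = 2 O^{2}$ ($r{\left(O \right)} = O 2 O = 2 O^{2}$)
$f = 2$ ($f = 1 + 1 = 2$)
$A = 2$ ($A = 8 - \frac{2 \cdot 3^{2} \cdot 2}{6} = 8 - \frac{2 \cdot 9 \cdot 2}{6} = 8 - \frac{18 \cdot 2}{6} = 8 - 6 = 2$)
$\left(- \frac{90}{-73} + \frac{55}{-169}\right) 324 + A = \left(- \frac{90}{-73} + \frac{55}{-169}\right) 324 + 2 = \left(\left(-90\right) \left(- \frac{1}{73}\right) + 55 \left(- \frac{1}{169}\right)\right) 324 + 2 = \left(\frac{90}{73} - \frac{55}{169}\right) 324 + 2 = \frac{11195}{12337} \cdot 324 + 2 = \frac{3627180}{12337} + 2 = \frac{3651854}{12337}$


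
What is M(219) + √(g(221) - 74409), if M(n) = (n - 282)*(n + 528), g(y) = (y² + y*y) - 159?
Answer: -47061 + √23114 ≈ -46909.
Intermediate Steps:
g(y) = -159 + 2*y² (g(y) = (y² + y²) - 159 = 2*y² - 159 = -159 + 2*y²)
M(n) = (-282 + n)*(528 + n)
M(219) + √(g(221) - 74409) = (-148896 + 219² + 246*219) + √((-159 + 2*221²) - 74409) = (-148896 + 47961 + 53874) + √((-159 + 2*48841) - 74409) = -47061 + √((-159 + 97682) - 74409) = -47061 + √(97523 - 74409) = -47061 + √23114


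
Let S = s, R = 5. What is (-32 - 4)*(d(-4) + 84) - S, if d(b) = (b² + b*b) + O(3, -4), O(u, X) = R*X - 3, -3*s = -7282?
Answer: -17326/3 ≈ -5775.3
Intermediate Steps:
s = 7282/3 (s = -⅓*(-7282) = 7282/3 ≈ 2427.3)
O(u, X) = -3 + 5*X (O(u, X) = 5*X - 3 = -3 + 5*X)
S = 7282/3 ≈ 2427.3
d(b) = -23 + 2*b² (d(b) = (b² + b*b) + (-3 + 5*(-4)) = (b² + b²) + (-3 - 20) = 2*b² - 23 = -23 + 2*b²)
(-32 - 4)*(d(-4) + 84) - S = (-32 - 4)*((-23 + 2*(-4)²) + 84) - 1*7282/3 = -36*((-23 + 2*16) + 84) - 7282/3 = -36*((-23 + 32) + 84) - 7282/3 = -36*(9 + 84) - 7282/3 = -36*93 - 7282/3 = -3348 - 7282/3 = -17326/3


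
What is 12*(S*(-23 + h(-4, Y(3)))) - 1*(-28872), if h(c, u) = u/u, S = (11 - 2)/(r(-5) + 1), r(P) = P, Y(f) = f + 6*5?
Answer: 29466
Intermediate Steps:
Y(f) = 30 + f (Y(f) = f + 30 = 30 + f)
S = -9/4 (S = (11 - 2)/(-5 + 1) = 9/(-4) = 9*(-1/4) = -9/4 ≈ -2.2500)
h(c, u) = 1
12*(S*(-23 + h(-4, Y(3)))) - 1*(-28872) = 12*(-9*(-23 + 1)/4) - 1*(-28872) = 12*(-9/4*(-22)) + 28872 = 12*(99/2) + 28872 = 594 + 28872 = 29466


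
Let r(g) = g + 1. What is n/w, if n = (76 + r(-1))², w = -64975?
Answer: -5776/64975 ≈ -0.088896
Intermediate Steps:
r(g) = 1 + g
n = 5776 (n = (76 + (1 - 1))² = (76 + 0)² = 76² = 5776)
n/w = 5776/(-64975) = 5776*(-1/64975) = -5776/64975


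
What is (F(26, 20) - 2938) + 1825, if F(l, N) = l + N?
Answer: -1067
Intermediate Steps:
F(l, N) = N + l
(F(26, 20) - 2938) + 1825 = ((20 + 26) - 2938) + 1825 = (46 - 2938) + 1825 = -2892 + 1825 = -1067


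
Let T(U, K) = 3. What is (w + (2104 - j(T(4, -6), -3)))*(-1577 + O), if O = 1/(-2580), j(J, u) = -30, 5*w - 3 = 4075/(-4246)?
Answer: -184365201056263/54773400 ≈ -3.3660e+6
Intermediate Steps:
w = 8663/21230 (w = ⅗ + (4075/(-4246))/5 = ⅗ + (4075*(-1/4246))/5 = ⅗ + (⅕)*(-4075/4246) = ⅗ - 815/4246 = 8663/21230 ≈ 0.40805)
O = -1/2580 ≈ -0.00038760
(w + (2104 - j(T(4, -6), -3)))*(-1577 + O) = (8663/21230 + (2104 - 1*(-30)))*(-1577 - 1/2580) = (8663/21230 + (2104 + 30))*(-4068661/2580) = (8663/21230 + 2134)*(-4068661/2580) = (45313483/21230)*(-4068661/2580) = -184365201056263/54773400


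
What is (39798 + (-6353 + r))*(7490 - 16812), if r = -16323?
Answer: -159611284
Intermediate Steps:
(39798 + (-6353 + r))*(7490 - 16812) = (39798 + (-6353 - 16323))*(7490 - 16812) = (39798 - 22676)*(-9322) = 17122*(-9322) = -159611284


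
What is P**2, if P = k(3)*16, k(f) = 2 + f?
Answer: 6400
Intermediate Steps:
P = 80 (P = (2 + 3)*16 = 5*16 = 80)
P**2 = 80**2 = 6400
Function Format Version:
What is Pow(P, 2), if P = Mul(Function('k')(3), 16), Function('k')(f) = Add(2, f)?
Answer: 6400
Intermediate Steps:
P = 80 (P = Mul(Add(2, 3), 16) = Mul(5, 16) = 80)
Pow(P, 2) = Pow(80, 2) = 6400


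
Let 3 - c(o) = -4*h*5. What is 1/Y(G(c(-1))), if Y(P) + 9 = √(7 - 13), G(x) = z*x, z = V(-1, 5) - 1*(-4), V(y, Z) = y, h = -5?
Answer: -3/29 - I*√6/87 ≈ -0.10345 - 0.028155*I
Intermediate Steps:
c(o) = -97 (c(o) = 3 - (-4*(-5))*5 = 3 - 20*5 = 3 - 1*100 = 3 - 100 = -97)
z = 3 (z = -1 - 1*(-4) = -1 + 4 = 3)
G(x) = 3*x
Y(P) = -9 + I*√6 (Y(P) = -9 + √(7 - 13) = -9 + √(-6) = -9 + I*√6)
1/Y(G(c(-1))) = 1/(-9 + I*√6)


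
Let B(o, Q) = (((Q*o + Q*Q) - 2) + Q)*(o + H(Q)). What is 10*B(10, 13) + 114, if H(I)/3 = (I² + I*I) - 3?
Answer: 3146614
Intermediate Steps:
H(I) = -9 + 6*I² (H(I) = 3*((I² + I*I) - 3) = 3*((I² + I²) - 3) = 3*(2*I² - 3) = 3*(-3 + 2*I²) = -9 + 6*I²)
B(o, Q) = (-9 + o + 6*Q²)*(-2 + Q + Q² + Q*o) (B(o, Q) = (((Q*o + Q*Q) - 2) + Q)*(o + (-9 + 6*Q²)) = (((Q*o + Q²) - 2) + Q)*(-9 + o + 6*Q²) = (((Q² + Q*o) - 2) + Q)*(-9 + o + 6*Q²) = ((-2 + Q² + Q*o) + Q)*(-9 + o + 6*Q²) = (-2 + Q + Q² + Q*o)*(-9 + o + 6*Q²) = (-9 + o + 6*Q²)*(-2 + Q + Q² + Q*o))
10*B(10, 13) + 114 = 10*(18 - 21*13² - 9*13 - 2*10 + 6*13³ + 6*13⁴ + 13*10² + 10*13² - 8*13*10 + 6*10*13³) + 114 = 10*(18 - 21*169 - 117 - 20 + 6*2197 + 6*28561 + 13*100 + 10*169 - 1040 + 6*10*2197) + 114 = 10*(18 - 3549 - 117 - 20 + 13182 + 171366 + 1300 + 1690 - 1040 + 131820) + 114 = 10*314650 + 114 = 3146500 + 114 = 3146614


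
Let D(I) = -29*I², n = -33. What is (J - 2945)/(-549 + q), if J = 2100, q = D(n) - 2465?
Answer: 169/6919 ≈ 0.024426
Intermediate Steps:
q = -34046 (q = -29*(-33)² - 2465 = -29*1089 - 2465 = -31581 - 2465 = -34046)
(J - 2945)/(-549 + q) = (2100 - 2945)/(-549 - 34046) = -845/(-34595) = -845*(-1/34595) = 169/6919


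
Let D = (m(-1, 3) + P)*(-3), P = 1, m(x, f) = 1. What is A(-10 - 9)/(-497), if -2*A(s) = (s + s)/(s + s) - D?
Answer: 1/142 ≈ 0.0070423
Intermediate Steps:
D = -6 (D = (1 + 1)*(-3) = 2*(-3) = -6)
A(s) = -7/2 (A(s) = -((s + s)/(s + s) - 1*(-6))/2 = -((2*s)/((2*s)) + 6)/2 = -((2*s)*(1/(2*s)) + 6)/2 = -(1 + 6)/2 = -½*7 = -7/2)
A(-10 - 9)/(-497) = -7/2/(-497) = -7/2*(-1/497) = 1/142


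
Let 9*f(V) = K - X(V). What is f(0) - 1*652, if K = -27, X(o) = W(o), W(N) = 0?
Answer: -655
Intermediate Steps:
X(o) = 0
f(V) = -3 (f(V) = (-27 - 1*0)/9 = (-27 + 0)/9 = (⅑)*(-27) = -3)
f(0) - 1*652 = -3 - 1*652 = -3 - 652 = -655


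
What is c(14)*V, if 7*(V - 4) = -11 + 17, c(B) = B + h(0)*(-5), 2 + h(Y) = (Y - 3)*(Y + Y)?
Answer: 816/7 ≈ 116.57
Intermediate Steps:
h(Y) = -2 + 2*Y*(-3 + Y) (h(Y) = -2 + (Y - 3)*(Y + Y) = -2 + (-3 + Y)*(2*Y) = -2 + 2*Y*(-3 + Y))
c(B) = 10 + B (c(B) = B + (-2 - 6*0 + 2*0**2)*(-5) = B + (-2 + 0 + 2*0)*(-5) = B + (-2 + 0 + 0)*(-5) = B - 2*(-5) = B + 10 = 10 + B)
V = 34/7 (V = 4 + (-11 + 17)/7 = 4 + (1/7)*6 = 4 + 6/7 = 34/7 ≈ 4.8571)
c(14)*V = (10 + 14)*(34/7) = 24*(34/7) = 816/7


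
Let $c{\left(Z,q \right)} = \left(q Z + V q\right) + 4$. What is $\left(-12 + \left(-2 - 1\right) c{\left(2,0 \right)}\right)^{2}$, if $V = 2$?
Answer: $576$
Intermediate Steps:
$c{\left(Z,q \right)} = 4 + 2 q + Z q$ ($c{\left(Z,q \right)} = \left(q Z + 2 q\right) + 4 = \left(Z q + 2 q\right) + 4 = \left(2 q + Z q\right) + 4 = 4 + 2 q + Z q$)
$\left(-12 + \left(-2 - 1\right) c{\left(2,0 \right)}\right)^{2} = \left(-12 + \left(-2 - 1\right) \left(4 + 2 \cdot 0 + 2 \cdot 0\right)\right)^{2} = \left(-12 - 3 \left(4 + 0 + 0\right)\right)^{2} = \left(-12 - 12\right)^{2} = \left(-24\right)^{2} = 576$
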